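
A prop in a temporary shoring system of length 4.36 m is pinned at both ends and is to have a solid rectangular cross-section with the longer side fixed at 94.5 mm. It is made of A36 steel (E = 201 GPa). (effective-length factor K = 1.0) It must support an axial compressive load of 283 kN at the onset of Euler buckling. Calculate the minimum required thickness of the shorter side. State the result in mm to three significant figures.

b ≈ 70.1 mm

L_e = K·L = 1 × 4.36 = 4.360 m
Required I = P_cr·L_e²/(π²E) = 2.830×10^5 × 4.360² / (π² × 2.01×10^11) = 2.712×10^-6 m⁴
I_req = 2.712×10^6 mm⁴
Rectangle, weak axis: I_min = h·b³/12 with h = 94.5 mm fixed  ⇒  b = (12I/h)^(1/3) = 70.1 mm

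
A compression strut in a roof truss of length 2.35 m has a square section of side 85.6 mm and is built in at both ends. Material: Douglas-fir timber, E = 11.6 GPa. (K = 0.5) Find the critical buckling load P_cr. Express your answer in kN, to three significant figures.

P_cr ≈ 371 kN

I = a⁴/12 = 85.6⁴/12 = 4.474×10^6 mm⁴
I = 4.474×10^6 mm⁴ = 4.474×10^-6 m⁴
Effective length L_e = K·L = 0.5 × 2.35 = 1.175 m
P_cr = π²EI / L_e² = π² × 11.6×10⁹ × 4.474×10^-6 / 1.175² = 3.710×10^5 N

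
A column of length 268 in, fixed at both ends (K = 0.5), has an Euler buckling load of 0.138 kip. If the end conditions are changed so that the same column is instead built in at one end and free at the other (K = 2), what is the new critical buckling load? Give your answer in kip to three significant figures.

P_cr ∝ 1/K², so P_cr,new = P_cr,old × (K_old/K_new)² = 0.138 × (0.5/2)²
= 0.138 × 0.06250 = 0.00863 kip

P_cr ≈ 0.00863 kip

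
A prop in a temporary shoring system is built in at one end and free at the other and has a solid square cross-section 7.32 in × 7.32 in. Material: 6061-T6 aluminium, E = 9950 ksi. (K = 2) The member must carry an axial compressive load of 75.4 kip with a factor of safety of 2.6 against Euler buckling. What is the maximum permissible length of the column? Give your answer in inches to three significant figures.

I = a⁴/12 = 7.32⁴/12 = 239.3 in⁴
Required critical load P_cr = n·P = 2.6 × 75.4 = 196.0 kip = 1.960×10^5 lb
From P_cr = π²EI/(K·L)²:  L = (1/K)·√(π²EI/P_cr) = (1/2)·√(π²×9.95×10^6×239.3/1.960×10^5)
L = 173 in

L_max ≈ 173 in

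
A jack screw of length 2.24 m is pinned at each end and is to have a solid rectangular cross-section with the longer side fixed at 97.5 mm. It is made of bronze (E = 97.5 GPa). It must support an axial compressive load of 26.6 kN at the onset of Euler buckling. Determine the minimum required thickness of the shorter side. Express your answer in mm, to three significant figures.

L_e = K·L = 1 × 2.24 = 2.240 m
Required I = P_cr·L_e²/(π²E) = 2.660×10^4 × 2.240² / (π² × 9.75×10^10) = 1.387×10^-7 m⁴
I_req = 1.387×10^5 mm⁴
Rectangle, weak axis: I_min = h·b³/12 with h = 97.5 mm fixed  ⇒  b = (12I/h)^(1/3) = 25.7 mm

b ≈ 25.7 mm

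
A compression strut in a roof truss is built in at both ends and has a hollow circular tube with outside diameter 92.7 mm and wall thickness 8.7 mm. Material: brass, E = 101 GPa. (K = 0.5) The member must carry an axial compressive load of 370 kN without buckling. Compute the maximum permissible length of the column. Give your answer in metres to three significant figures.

L_max ≈ 4.70 m

Inner diameter d_i = 92.7 − 2×8.7 = 75.30 mm
I = π(d_o⁴ − d_i⁴)/64 = π(92.7⁴ − 75.30⁴)/64 = 2.047×10^6 mm⁴
I = 2.047×10^-6 m⁴
At the buckling limit P_cr = P = 3.700×10^5 N
From P_cr = π²EI/(K·L)²:  L = (1/K)·√(π²EI/P_cr) = (1/0.5)·√(π²×1.01×10^11×2.047×10^-6/3.700×10^5)
L = 4.70 m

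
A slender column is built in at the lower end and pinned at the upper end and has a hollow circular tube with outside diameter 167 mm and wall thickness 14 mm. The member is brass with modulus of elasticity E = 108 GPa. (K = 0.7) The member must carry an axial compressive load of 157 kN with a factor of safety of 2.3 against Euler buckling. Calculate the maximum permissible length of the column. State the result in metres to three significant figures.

L_max ≈ 10.9 m

Inner diameter d_i = 167 − 2×14 = 139.0 mm
I = π(d_o⁴ − d_i⁴)/64 = π(167⁴ − 139.0⁴)/64 = 1.986×10^7 mm⁴
I = 1.986×10^-5 m⁴
Required critical load P_cr = n·P = 2.3 × 157 = 361.1 kN = 3.611×10^5 N
From P_cr = π²EI/(K·L)²:  L = (1/K)·√(π²EI/P_cr) = (1/0.7)·√(π²×1.08×10^11×1.986×10^-5/3.611×10^5)
L = 10.9 m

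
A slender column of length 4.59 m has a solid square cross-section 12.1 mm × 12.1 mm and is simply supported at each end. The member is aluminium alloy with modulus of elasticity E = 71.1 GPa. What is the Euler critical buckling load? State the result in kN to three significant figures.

P_cr ≈ 0.0595 kN

I = a⁴/12 = 12.1⁴/12 = 1.786×10^3 mm⁴
I = 1.786×10^3 mm⁴ = 1.786×10^-9 m⁴
Effective length L_e = K·L = 1 × 4.59 = 4.590 m
P_cr = π²EI / L_e² = π² × 71.1×10⁹ × 1.786×10^-9 / 4.590² = 59.50 N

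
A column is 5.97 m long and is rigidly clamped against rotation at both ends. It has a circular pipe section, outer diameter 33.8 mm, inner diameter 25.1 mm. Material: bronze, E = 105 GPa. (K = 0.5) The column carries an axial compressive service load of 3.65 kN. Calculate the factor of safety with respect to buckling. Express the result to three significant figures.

n ≈ 1.42

d_o = 33.8 mm, d_i = 25.1 mm
I = π(d_o⁴ − d_i⁴)/64 = π(33.8⁴ − 25.10⁴)/64 = 4.458×10^4 mm⁴
I = 4.458×10^4 mm⁴ = 4.458×10^-8 m⁴
Effective length L_e = K·L = 0.5 × 5.97 = 2.985 m
P_cr = π²EI / L_e² = π² × 105×10⁹ × 4.458×10^-8 / 2.985² = 5.185×10^3 N
Factor of safety n = P_cr / P = 5.1854 / 3.65 = 1.42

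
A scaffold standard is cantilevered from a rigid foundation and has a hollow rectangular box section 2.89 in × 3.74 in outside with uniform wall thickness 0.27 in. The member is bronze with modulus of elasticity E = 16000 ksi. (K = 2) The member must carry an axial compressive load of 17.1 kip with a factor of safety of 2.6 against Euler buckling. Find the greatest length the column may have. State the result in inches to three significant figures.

Inner dimensions: h_i = 3.74 − 2×0.27 = 3.200 in, b_i = 2.89 − 2×0.27 = 2.350 in
Weak-axis I_min = (h_o·b_o³ − h_i·b_i³)/12 with b_o = 2.89, b_i = 2.350 in (shorter outer/inner sides).
I_min = (3.74×2.89³ − 3.200×2.350³)/12 = 4.062 in⁴
Required critical load P_cr = n·P = 2.6 × 17.1 = 44.46 kip = 4.446×10^4 lb
From P_cr = π²EI/(K·L)²:  L = (1/K)·√(π²EI/P_cr) = (1/2)·√(π²×1.60×10^7×4.062/4.446×10^4)
L = 60.1 in

L_max ≈ 60.1 in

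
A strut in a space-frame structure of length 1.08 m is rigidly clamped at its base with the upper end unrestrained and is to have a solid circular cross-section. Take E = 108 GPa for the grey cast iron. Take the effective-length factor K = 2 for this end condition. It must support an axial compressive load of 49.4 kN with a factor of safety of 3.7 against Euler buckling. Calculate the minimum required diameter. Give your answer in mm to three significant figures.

d ≈ 63.5 mm

Required P_cr = n·P = 3.7 × 49.4 = 182.8 kN
L_e = K·L = 2 × 1.08 = 2.160 m
Required I = P_cr·L_e²/(π²E) = 1.828×10^5 × 2.160² / (π² × 1.08×10^11) = 8.000×10^-7 m⁴
I_req = 8.000×10^5 mm⁴
Solid circle: I = πd⁴/64  ⇒  d = (64I/π)^(1/4) = (64×8.000×10^5/π)^(1/4) = 63.5 mm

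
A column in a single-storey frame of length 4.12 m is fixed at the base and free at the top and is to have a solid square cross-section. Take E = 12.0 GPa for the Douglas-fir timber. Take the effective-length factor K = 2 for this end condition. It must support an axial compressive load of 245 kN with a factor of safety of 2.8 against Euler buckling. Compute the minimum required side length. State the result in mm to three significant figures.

Required P_cr = n·P = 2.8 × 245 = 686.0 kN
L_e = K·L = 2 × 4.12 = 8.240 m
Required I = P_cr·L_e²/(π²E) = 6.860×10^5 × 8.240² / (π² × 1.20×10^10) = 3.933×10^-4 m⁴
I_req = 3.933×10^8 mm⁴
Solid square: I = a⁴/12  ⇒  a = (12I)^(1/4) = (12×3.933×10^8)^(1/4) = 262 mm

a ≈ 262 mm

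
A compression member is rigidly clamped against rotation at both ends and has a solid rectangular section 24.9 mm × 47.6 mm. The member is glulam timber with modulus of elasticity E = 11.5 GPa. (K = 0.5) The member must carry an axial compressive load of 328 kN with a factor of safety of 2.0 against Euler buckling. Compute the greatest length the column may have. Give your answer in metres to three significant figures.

L_max ≈ 0.206 m

Buckling occurs about the weak axis: I_min = h·b³/12 with b = 24.9 mm (the shorter side).
I_min = 47.6×24.9³/12 = 6.124×10^4 mm⁴
I = 6.124×10^-8 m⁴
Required critical load P_cr = n·P = 2.0 × 328 = 656.0 kN = 6.560×10^5 N
From P_cr = π²EI/(K·L)²:  L = (1/K)·√(π²EI/P_cr) = (1/0.5)·√(π²×1.15×10^10×6.124×10^-8/6.560×10^5)
L = 0.206 m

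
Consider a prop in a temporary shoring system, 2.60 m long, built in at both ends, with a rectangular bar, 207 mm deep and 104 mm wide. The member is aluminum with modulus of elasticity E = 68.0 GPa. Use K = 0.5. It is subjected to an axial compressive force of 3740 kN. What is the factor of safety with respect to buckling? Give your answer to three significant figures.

Buckling occurs about the weak axis: I_min = h·b³/12 with b = 104 mm (the shorter side).
I_min = 207×104³/12 = 1.940×10^7 mm⁴
I = 1.940×10^7 mm⁴ = 1.940×10^-5 m⁴
Effective length L_e = K·L = 0.5 × 2.60 = 1.300 m
P_cr = π²EI / L_e² = π² × 68.0×10⁹ × 1.940×10^-5 / 1.300² = 7.706×10^6 N
Factor of safety n = P_cr / P = 7705.7 / 3740 = 2.06

n ≈ 2.06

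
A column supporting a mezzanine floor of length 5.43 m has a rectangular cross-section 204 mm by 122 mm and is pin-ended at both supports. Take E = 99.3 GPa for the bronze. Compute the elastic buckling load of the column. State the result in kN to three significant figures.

P_cr ≈ 1030 kN

Buckling occurs about the weak axis: I_min = h·b³/12 with b = 122 mm (the shorter side).
I_min = 204×122³/12 = 3.087×10^7 mm⁴
I = 3.087×10^7 mm⁴ = 3.087×10^-5 m⁴
Effective length L_e = K·L = 1 × 5.43 = 5.430 m
P_cr = π²EI / L_e² = π² × 99.3×10⁹ × 3.087×10^-5 / 5.430² = 1.026×10^6 N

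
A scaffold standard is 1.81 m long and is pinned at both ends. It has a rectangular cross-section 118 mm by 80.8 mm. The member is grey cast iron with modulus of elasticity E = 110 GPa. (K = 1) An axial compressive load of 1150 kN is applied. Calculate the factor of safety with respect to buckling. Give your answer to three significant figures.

Buckling occurs about the weak axis: I_min = h·b³/12 with b = 80.8 mm (the shorter side).
I_min = 118×80.8³/12 = 5.187×10^6 mm⁴
I = 5.187×10^6 mm⁴ = 5.187×10^-6 m⁴
Effective length L_e = K·L = 1 × 1.81 = 1.810 m
P_cr = π²EI / L_e² = π² × 110×10⁹ × 5.187×10^-6 / 1.810² = 1.719×10^6 N
Factor of safety n = P_cr / P = 1719.0 / 1150 = 1.49

n ≈ 1.49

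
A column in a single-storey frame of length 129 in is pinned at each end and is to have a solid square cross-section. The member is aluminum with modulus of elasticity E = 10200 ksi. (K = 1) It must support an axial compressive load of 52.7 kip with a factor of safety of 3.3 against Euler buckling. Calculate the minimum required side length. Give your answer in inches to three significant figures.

a ≈ 4.31 in

Required P_cr = n·P = 3.3 × 52.7 = 173.9 kip
L_e = K·L = 1 × 129 = 129.0 in
Required I = P_cr·L_e²/(π²E) = 1.739×10^5 × 129.0² / (π² × 1.02×10^7) = 28.75 in⁴
Solid square: I = a⁴/12  ⇒  a = (12I)^(1/4) = (12×28.75)^(1/4) = 4.31 in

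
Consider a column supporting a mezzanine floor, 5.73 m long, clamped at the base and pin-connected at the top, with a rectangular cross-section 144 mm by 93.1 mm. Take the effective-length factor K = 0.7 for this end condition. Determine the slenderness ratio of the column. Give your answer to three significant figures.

λ ≈ 149

For a rectangle r_min = b/√12 = 93.1/√12 = 26.88 mm
L_e = K·L = 0.7 × 5.73 m = 4.011 m = 4011.0 mm
λ = L_e / r_min = 4011.0 / 26.88 = 149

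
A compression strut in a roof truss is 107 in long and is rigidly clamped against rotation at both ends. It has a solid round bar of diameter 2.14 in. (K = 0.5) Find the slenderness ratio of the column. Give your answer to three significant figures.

λ ≈ 100

For a solid circle r = d/4 = 2.14/4 = 0.5350 in
L_e = K·L = 0.5 × 107 = 53.50 in
λ = L_e / r_min = 53.500 / 0.5350 = 100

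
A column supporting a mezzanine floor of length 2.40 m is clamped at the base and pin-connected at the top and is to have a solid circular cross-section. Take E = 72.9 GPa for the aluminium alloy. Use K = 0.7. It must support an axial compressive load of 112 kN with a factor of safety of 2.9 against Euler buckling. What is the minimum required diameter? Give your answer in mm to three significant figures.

d ≈ 71.4 mm

Required P_cr = n·P = 2.9 × 112 = 324.8 kN
L_e = K·L = 0.7 × 2.40 = 1.680 m
Required I = P_cr·L_e²/(π²E) = 3.248×10^5 × 1.680² / (π² × 7.29×10^10) = 1.274×10^-6 m⁴
I_req = 1.274×10^6 mm⁴
Solid circle: I = πd⁴/64  ⇒  d = (64I/π)^(1/4) = (64×1.274×10^6/π)^(1/4) = 71.4 mm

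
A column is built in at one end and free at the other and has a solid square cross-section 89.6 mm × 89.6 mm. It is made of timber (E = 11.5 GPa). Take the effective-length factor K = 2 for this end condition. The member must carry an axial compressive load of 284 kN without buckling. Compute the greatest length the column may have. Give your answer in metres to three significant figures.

I = a⁴/12 = 89.6⁴/12 = 5.371×10^6 mm⁴
I = 5.371×10^-6 m⁴
At the buckling limit P_cr = P = 2.840×10^5 N
From P_cr = π²EI/(K·L)²:  L = (1/K)·√(π²EI/P_cr) = (1/2)·√(π²×1.15×10^10×5.371×10^-6/2.840×10^5)
L = 0.733 m

L_max ≈ 0.733 m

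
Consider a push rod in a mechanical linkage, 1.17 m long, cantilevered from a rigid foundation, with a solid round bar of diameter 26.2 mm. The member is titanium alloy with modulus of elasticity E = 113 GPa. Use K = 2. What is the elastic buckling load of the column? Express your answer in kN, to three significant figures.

I = πd⁴/64 = π×26.2⁴/64 = 2.313×10^4 mm⁴
I = 2.313×10^4 mm⁴ = 2.313×10^-8 m⁴
Effective length L_e = K·L = 2 × 1.17 = 2.340 m
P_cr = π²EI / L_e² = π² × 113×10⁹ × 2.313×10^-8 / 2.340² = 4.711×10^3 N

P_cr ≈ 4.71 kN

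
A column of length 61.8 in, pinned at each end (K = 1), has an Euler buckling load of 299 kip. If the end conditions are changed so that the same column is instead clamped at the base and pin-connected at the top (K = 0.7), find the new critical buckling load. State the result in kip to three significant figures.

P_cr ≈ 610 kip

P_cr ∝ 1/K², so P_cr,new = P_cr,old × (K_old/K_new)² = 299 × (1/0.7)²
= 299 × 2.041 = 610 kip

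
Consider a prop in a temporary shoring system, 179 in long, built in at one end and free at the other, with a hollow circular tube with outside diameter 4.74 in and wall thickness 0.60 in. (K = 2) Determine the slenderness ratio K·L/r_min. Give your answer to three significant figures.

λ ≈ 242

Inner diameter d_i = 4.74 − 2×0.60 = 3.540 in
I = π(d_o⁴ − d_i⁴)/64 = π(4.74⁴ − 3.540⁴)/64 = 17.07 in⁴
A = 7.804 in²;  r_min = √(I/A) = √(17.07/7.804) = 1.479 in
L_e = K·L = 2 × 179 = 358.0 in
λ = L_e / r_min = 358.00 / 1.479 = 242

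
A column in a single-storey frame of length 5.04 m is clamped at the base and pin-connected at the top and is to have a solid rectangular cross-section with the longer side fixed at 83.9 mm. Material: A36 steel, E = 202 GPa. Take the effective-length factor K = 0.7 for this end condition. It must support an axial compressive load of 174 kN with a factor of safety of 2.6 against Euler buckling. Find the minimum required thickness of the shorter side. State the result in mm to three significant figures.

Required P_cr = n·P = 2.6 × 174 = 452.4 kN
L_e = K·L = 0.7 × 5.04 = 3.528 m
Required I = P_cr·L_e²/(π²E) = 4.524×10^5 × 3.528² / (π² × 2.02×10^11) = 2.824×10^-6 m⁴
I_req = 2.824×10^6 mm⁴
Rectangle, weak axis: I_min = h·b³/12 with h = 83.9 mm fixed  ⇒  b = (12I/h)^(1/3) = 73.9 mm

b ≈ 73.9 mm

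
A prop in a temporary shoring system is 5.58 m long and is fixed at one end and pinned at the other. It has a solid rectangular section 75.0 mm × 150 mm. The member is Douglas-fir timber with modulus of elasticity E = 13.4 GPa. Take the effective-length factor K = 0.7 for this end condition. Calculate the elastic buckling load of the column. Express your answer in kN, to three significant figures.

Buckling occurs about the weak axis: I_min = h·b³/12 with b = 75.0 mm (the shorter side).
I_min = 150×75.0³/12 = 5.273×10^6 mm⁴
I = 5.273×10^6 mm⁴ = 5.273×10^-6 m⁴
Effective length L_e = K·L = 0.7 × 5.58 = 3.906 m
P_cr = π²EI / L_e² = π² × 13.4×10⁹ × 5.273×10^-6 / 3.906² = 4.571×10^4 N

P_cr ≈ 45.7 kN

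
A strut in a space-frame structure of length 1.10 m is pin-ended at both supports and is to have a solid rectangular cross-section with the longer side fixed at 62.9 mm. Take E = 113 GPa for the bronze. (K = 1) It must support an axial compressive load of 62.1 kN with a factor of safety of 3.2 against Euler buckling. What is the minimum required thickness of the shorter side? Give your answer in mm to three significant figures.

Required P_cr = n·P = 3.2 × 62.1 = 198.7 kN
L_e = K·L = 1 × 1.10 = 1.100 m
Required I = P_cr·L_e²/(π²E) = 1.987×10^5 × 1.100² / (π² × 1.13×10^11) = 2.156×10^-7 m⁴
I_req = 2.156×10^5 mm⁴
Rectangle, weak axis: I_min = h·b³/12 with h = 62.9 mm fixed  ⇒  b = (12I/h)^(1/3) = 34.5 mm

b ≈ 34.5 mm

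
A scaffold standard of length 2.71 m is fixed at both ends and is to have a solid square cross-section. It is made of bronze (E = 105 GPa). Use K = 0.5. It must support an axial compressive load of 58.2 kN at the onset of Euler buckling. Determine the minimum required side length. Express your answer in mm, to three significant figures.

a ≈ 33.4 mm

L_e = K·L = 0.5 × 2.71 = 1.355 m
Required I = P_cr·L_e²/(π²E) = 5.820×10^4 × 1.355² / (π² × 1.05×10^11) = 1.031×10^-7 m⁴
I_req = 1.031×10^5 mm⁴
Solid square: I = a⁴/12  ⇒  a = (12I)^(1/4) = (12×1.031×10^5)^(1/4) = 33.4 mm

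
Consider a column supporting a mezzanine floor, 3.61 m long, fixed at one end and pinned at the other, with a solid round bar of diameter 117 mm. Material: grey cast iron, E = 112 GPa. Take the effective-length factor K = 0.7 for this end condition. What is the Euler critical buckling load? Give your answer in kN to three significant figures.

I = πd⁴/64 = π×117⁴/64 = 9.198×10^6 mm⁴
I = 9.198×10^6 mm⁴ = 9.198×10^-6 m⁴
Effective length L_e = K·L = 0.7 × 3.61 = 2.527 m
P_cr = π²EI / L_e² = π² × 112×10⁹ × 9.198×10^-6 / 2.527² = 1.592×10^6 N

P_cr ≈ 1590 kN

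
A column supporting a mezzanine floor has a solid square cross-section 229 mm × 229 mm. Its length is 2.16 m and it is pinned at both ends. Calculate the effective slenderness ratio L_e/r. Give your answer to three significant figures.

I = a⁴/12 = 229⁴/12 = 2.292×10^8 mm⁴
A = 5.244×10^4 mm²;  r_min = √(I/A) = √(2.292×10^8/5.244×10^4) = 66.11 mm
L_e = K·L = 1 × 2.16 m = 2.160 m = 2160.0 mm
λ = L_e / r_min = 2160.0 / 66.11 = 32.7

λ ≈ 32.7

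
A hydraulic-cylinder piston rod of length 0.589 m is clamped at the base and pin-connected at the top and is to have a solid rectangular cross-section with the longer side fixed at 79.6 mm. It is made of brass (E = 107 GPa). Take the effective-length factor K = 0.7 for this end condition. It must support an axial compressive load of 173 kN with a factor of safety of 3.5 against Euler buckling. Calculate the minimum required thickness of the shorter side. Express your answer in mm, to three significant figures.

b ≈ 24.5 mm

Required P_cr = n·P = 3.5 × 173 = 605.5 kN
L_e = K·L = 0.7 × 0.589 = 0.4123 m
Required I = P_cr·L_e²/(π²E) = 6.055×10^5 × 0.4123² / (π² × 1.07×10^11) = 9.747×10^-8 m⁴
I_req = 9.747×10^4 mm⁴
Rectangle, weak axis: I_min = h·b³/12 with h = 79.6 mm fixed  ⇒  b = (12I/h)^(1/3) = 24.5 mm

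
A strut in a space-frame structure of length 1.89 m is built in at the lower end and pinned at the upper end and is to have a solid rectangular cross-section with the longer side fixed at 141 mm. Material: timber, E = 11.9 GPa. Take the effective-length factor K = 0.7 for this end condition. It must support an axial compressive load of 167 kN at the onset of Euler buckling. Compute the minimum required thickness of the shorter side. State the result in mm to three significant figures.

L_e = K·L = 0.7 × 1.89 = 1.323 m
Required I = P_cr·L_e²/(π²E) = 1.670×10^5 × 1.323² / (π² × 1.19×10^10) = 2.489×10^-6 m⁴
I_req = 2.489×10^6 mm⁴
Rectangle, weak axis: I_min = h·b³/12 with h = 141 mm fixed  ⇒  b = (12I/h)^(1/3) = 59.6 mm

b ≈ 59.6 mm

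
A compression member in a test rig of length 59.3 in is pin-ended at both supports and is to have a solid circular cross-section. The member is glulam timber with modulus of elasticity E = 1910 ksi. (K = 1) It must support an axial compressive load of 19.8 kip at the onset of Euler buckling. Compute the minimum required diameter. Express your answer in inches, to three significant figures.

d ≈ 2.95 in

L_e = K·L = 1 × 59.3 = 59.30 in
Required I = P_cr·L_e²/(π²E) = 1.980×10^4 × 59.30² / (π² × 1.91×10^6) = 3.694 in⁴
Solid circle: I = πd⁴/64  ⇒  d = (64I/π)^(1/4) = (64×3.694/π)^(1/4) = 2.95 in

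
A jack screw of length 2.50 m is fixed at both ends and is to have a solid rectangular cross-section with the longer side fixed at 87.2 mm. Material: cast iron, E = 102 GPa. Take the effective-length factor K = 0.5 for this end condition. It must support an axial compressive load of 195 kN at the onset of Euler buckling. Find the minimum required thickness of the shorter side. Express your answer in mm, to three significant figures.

L_e = K·L = 0.5 × 2.50 = 1.250 m
Required I = P_cr·L_e²/(π²E) = 1.950×10^5 × 1.250² / (π² × 1.02×10^11) = 3.027×10^-7 m⁴
I_req = 3.027×10^5 mm⁴
Rectangle, weak axis: I_min = h·b³/12 with h = 87.2 mm fixed  ⇒  b = (12I/h)^(1/3) = 34.7 mm

b ≈ 34.7 mm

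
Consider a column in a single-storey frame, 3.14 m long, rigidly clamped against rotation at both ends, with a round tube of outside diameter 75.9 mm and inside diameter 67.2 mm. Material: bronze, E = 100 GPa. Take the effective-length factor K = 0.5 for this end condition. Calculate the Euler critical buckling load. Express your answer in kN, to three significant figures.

d_o = 75.9 mm, d_i = 67.2 mm
I = π(d_o⁴ − d_i⁴)/64 = π(75.9⁴ − 67.20⁴)/64 = 6.280×10^5 mm⁴
I = 6.280×10^5 mm⁴ = 6.280×10^-7 m⁴
Effective length L_e = K·L = 0.5 × 3.14 = 1.570 m
P_cr = π²EI / L_e² = π² × 100×10⁹ × 6.280×10^-7 / 1.570² = 2.515×10^5 N

P_cr ≈ 251 kN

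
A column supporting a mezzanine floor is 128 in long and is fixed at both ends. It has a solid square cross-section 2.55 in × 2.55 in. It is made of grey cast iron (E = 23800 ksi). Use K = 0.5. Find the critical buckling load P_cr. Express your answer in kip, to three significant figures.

I = a⁴/12 = 2.55⁴/12 = 3.524 in⁴
Effective length L_e = K·L = 0.5 × 128 = 64.00 in
P_cr = π²EI / L_e² = π² × 23800×10³ × 3.524 / 64.00² = 2.021×10^5 lb

P_cr ≈ 202 kip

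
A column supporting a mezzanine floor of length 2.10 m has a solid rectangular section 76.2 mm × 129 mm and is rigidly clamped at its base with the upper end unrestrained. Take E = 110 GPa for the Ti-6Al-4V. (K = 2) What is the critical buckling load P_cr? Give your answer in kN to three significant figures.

P_cr ≈ 293 kN

Buckling occurs about the weak axis: I_min = h·b³/12 with b = 76.2 mm (the shorter side).
I_min = 129×76.2³/12 = 4.756×10^6 mm⁴
I = 4.756×10^6 mm⁴ = 4.756×10^-6 m⁴
Effective length L_e = K·L = 2 × 2.10 = 4.200 m
P_cr = π²EI / L_e² = π² × 110×10⁹ × 4.756×10^-6 / 4.200² = 2.927×10^5 N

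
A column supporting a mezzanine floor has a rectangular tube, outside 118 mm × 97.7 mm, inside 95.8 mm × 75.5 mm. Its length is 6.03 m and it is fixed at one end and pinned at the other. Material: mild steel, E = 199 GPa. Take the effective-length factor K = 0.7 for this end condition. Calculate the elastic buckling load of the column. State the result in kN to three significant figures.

Weak-axis I_min = (h_o·b_o³ − h_i·b_i³)/12 with b_o = 97.7, b_i = 75.50 mm (shorter outer/inner sides).
I_min = (118×97.7³ − 95.80×75.50³)/12 = 5.735×10^6 mm⁴
I = 5.735×10^6 mm⁴ = 5.735×10^-6 m⁴
Effective length L_e = K·L = 0.7 × 6.03 = 4.221 m
P_cr = π²EI / L_e² = π² × 199×10⁹ × 5.735×10^-6 / 4.221² = 6.322×10^5 N

P_cr ≈ 632 kN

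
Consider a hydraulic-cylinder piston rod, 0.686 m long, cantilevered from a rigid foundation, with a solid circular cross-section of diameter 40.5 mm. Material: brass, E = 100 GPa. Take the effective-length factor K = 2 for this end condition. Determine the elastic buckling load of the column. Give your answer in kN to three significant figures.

P_cr ≈ 69.2 kN

I = πd⁴/64 = π×40.5⁴/64 = 1.321×10^5 mm⁴
I = 1.321×10^5 mm⁴ = 1.321×10^-7 m⁴
Effective length L_e = K·L = 2 × 0.686 = 1.372 m
P_cr = π²EI / L_e² = π² × 100×10⁹ × 1.321×10^-7 / 1.372² = 6.924×10^4 N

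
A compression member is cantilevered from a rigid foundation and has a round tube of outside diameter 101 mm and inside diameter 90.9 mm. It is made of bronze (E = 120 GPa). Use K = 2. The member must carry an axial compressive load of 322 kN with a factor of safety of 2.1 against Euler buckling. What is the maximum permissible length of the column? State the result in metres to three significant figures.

L_max ≈ 0.877 m

d_o = 101 mm, d_i = 90.9 mm
I = π(d_o⁴ − d_i⁴)/64 = π(101⁴ − 90.90⁴)/64 = 1.757×10^6 mm⁴
I = 1.757×10^-6 m⁴
Required critical load P_cr = n·P = 2.1 × 322 = 676.2 kN = 6.762×10^5 N
From P_cr = π²EI/(K·L)²:  L = (1/K)·√(π²EI/P_cr) = (1/2)·√(π²×1.20×10^11×1.757×10^-6/6.762×10^5)
L = 0.877 m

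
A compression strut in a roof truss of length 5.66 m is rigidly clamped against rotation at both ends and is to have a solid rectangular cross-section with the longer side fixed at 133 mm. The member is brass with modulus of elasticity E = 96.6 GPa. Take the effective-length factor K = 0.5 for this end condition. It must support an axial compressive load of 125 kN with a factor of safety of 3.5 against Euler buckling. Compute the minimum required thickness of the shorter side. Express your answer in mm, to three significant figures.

b ≈ 69.2 mm

Required P_cr = n·P = 3.5 × 125 = 437.5 kN
L_e = K·L = 0.5 × 5.66 = 2.830 m
Required I = P_cr·L_e²/(π²E) = 4.375×10^5 × 2.830² / (π² × 9.66×10^10) = 3.675×10^-6 m⁴
I_req = 3.675×10^6 mm⁴
Rectangle, weak axis: I_min = h·b³/12 with h = 133 mm fixed  ⇒  b = (12I/h)^(1/3) = 69.2 mm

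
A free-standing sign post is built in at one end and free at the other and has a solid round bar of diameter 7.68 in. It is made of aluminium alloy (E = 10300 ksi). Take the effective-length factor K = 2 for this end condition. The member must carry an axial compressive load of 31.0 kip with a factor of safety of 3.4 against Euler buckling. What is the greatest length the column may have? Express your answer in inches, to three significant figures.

I = πd⁴/64 = π×7.68⁴/64 = 170.8 in⁴
Required critical load P_cr = n·P = 3.4 × 31.0 = 105.4 kip = 1.054×10^5 lb
From P_cr = π²EI/(K·L)²:  L = (1/K)·√(π²EI/P_cr) = (1/2)·√(π²×1.03×10^7×170.8/1.054×10^5)
L = 203 in

L_max ≈ 203 in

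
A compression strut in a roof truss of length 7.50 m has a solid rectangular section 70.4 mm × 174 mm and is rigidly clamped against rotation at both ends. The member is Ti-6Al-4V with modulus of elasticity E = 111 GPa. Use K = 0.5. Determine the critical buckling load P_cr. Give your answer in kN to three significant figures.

Buckling occurs about the weak axis: I_min = h·b³/12 with b = 70.4 mm (the shorter side).
I_min = 174×70.4³/12 = 5.059×10^6 mm⁴
I = 5.059×10^6 mm⁴ = 5.059×10^-6 m⁴
Effective length L_e = K·L = 0.5 × 7.50 = 3.750 m
P_cr = π²EI / L_e² = π² × 111×10⁹ × 5.059×10^-6 / 3.750² = 3.941×10^5 N

P_cr ≈ 394 kN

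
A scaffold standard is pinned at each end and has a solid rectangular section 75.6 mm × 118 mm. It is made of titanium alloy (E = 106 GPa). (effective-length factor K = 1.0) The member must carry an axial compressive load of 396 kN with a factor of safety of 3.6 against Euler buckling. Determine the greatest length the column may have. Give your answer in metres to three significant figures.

Buckling occurs about the weak axis: I_min = h·b³/12 with b = 75.6 mm (the shorter side).
I_min = 118×75.6³/12 = 4.249×10^6 mm⁴
I = 4.249×10^-6 m⁴
Required critical load P_cr = n·P = 3.6 × 396 = 1426 kN = 1.426×10^6 N
From P_cr = π²EI/(K·L)²:  L = (1/K)·√(π²EI/P_cr) = (1/1)·√(π²×1.06×10^11×4.249×10^-6/1.426×10^6)
L = 1.77 m

L_max ≈ 1.77 m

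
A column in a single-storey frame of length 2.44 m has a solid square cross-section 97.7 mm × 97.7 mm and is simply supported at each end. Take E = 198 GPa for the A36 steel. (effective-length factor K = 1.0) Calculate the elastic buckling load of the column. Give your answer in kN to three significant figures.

I = a⁴/12 = 97.7⁴/12 = 7.593×10^6 mm⁴
I = 7.593×10^6 mm⁴ = 7.593×10^-6 m⁴
Effective length L_e = K·L = 1 × 2.44 = 2.440 m
P_cr = π²EI / L_e² = π² × 198×10⁹ × 7.593×10^-6 / 2.440² = 2.492×10^6 N

P_cr ≈ 2490 kN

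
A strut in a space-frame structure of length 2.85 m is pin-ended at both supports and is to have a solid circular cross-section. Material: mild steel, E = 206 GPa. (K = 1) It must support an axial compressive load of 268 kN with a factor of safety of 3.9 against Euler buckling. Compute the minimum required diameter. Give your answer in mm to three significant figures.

d ≈ 96.0 mm

Required P_cr = n·P = 3.9 × 268 = 1045 kN
L_e = K·L = 1 × 2.85 = 2.850 m
Required I = P_cr·L_e²/(π²E) = 1.045×10^6 × 2.850² / (π² × 2.06×10^11) = 4.176×10^-6 m⁴
I_req = 4.176×10^6 mm⁴
Solid circle: I = πd⁴/64  ⇒  d = (64I/π)^(1/4) = (64×4.176×10^6/π)^(1/4) = 96.0 mm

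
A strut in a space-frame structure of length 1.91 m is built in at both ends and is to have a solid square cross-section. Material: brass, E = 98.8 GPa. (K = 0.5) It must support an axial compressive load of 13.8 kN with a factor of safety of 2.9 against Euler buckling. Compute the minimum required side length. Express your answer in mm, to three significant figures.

a ≈ 25.9 mm

Required P_cr = n·P = 2.9 × 13.8 = 40.02 kN
L_e = K·L = 0.5 × 1.91 = 0.9550 m
Required I = P_cr·L_e²/(π²E) = 4.002×10^4 × 0.9550² / (π² × 9.88×10^10) = 3.743×10^-8 m⁴
I_req = 3.743×10^4 mm⁴
Solid square: I = a⁴/12  ⇒  a = (12I)^(1/4) = (12×3.743×10^4)^(1/4) = 25.9 mm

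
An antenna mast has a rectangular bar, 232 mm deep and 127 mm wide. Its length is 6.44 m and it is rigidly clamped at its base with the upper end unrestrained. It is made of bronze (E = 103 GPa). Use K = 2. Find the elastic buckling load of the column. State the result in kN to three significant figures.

Buckling occurs about the weak axis: I_min = h·b³/12 with b = 127 mm (the shorter side).
I_min = 232×127³/12 = 3.960×10^7 mm⁴
I = 3.960×10^7 mm⁴ = 3.960×10^-5 m⁴
Effective length L_e = K·L = 2 × 6.44 = 12.88 m
P_cr = π²EI / L_e² = π² × 103×10⁹ × 3.960×10^-5 / 12.88² = 2.427×10^5 N

P_cr ≈ 243 kN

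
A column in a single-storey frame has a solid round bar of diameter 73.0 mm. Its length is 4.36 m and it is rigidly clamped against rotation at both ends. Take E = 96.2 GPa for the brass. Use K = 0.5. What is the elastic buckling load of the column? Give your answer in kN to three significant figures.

I = πd⁴/64 = π×73.0⁴/64 = 1.394×10^6 mm⁴
I = 1.394×10^6 mm⁴ = 1.394×10^-6 m⁴
Effective length L_e = K·L = 0.5 × 4.36 = 2.180 m
P_cr = π²EI / L_e² = π² × 96.2×10⁹ × 1.394×10^-6 / 2.180² = 2.785×10^5 N

P_cr ≈ 278 kN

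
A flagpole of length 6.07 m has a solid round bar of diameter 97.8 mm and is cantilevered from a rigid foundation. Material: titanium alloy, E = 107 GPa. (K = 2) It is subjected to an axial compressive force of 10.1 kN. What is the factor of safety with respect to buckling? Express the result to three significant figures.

I = πd⁴/64 = π×97.8⁴/64 = 4.491×10^6 mm⁴
I = 4.491×10^6 mm⁴ = 4.491×10^-6 m⁴
Effective length L_e = K·L = 2 × 6.07 = 12.14 m
P_cr = π²EI / L_e² = π² × 107×10⁹ × 4.491×10^-6 / 12.14² = 3.218×10^4 N
Factor of safety n = P_cr / P = 32.179 / 10.1 = 3.19

n ≈ 3.19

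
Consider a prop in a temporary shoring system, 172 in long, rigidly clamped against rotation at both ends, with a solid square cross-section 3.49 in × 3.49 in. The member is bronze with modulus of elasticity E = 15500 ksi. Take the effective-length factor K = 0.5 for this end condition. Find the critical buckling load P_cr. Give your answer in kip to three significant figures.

I = a⁴/12 = 3.49⁴/12 = 12.36 in⁴
Effective length L_e = K·L = 0.5 × 172 = 86.00 in
P_cr = π²EI / L_e² = π² × 15500×10³ × 12.36 / 86.00² = 2.557×10^5 lb

P_cr ≈ 256 kip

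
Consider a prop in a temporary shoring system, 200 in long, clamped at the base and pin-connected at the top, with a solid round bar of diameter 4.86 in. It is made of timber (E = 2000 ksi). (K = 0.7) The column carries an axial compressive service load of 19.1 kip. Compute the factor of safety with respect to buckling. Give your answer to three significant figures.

n ≈ 1.44

I = πd⁴/64 = π×4.86⁴/64 = 27.39 in⁴
Effective length L_e = K·L = 0.7 × 200 = 140.0 in
P_cr = π²EI / L_e² = π² × 2000×10³ × 27.39 / 140.0² = 2.758×10^4 lb
Factor of safety n = P_cr / P = 27.580 / 19.1 = 1.44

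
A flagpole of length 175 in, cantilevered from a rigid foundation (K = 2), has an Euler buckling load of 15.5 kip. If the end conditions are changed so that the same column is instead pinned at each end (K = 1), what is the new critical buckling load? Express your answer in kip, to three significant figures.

P_cr ≈ 62.0 kip

P_cr ∝ 1/K², so P_cr,new = P_cr,old × (K_old/K_new)² = 15.5 × (2/1)²
= 15.5 × 4.000 = 62.0 kip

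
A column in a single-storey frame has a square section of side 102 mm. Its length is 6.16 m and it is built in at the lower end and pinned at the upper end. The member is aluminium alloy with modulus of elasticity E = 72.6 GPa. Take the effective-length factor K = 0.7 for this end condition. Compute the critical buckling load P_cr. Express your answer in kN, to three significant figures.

I = a⁴/12 = 102⁴/12 = 9.020×10^6 mm⁴
I = 9.020×10^6 mm⁴ = 9.020×10^-6 m⁴
Effective length L_e = K·L = 0.7 × 6.16 = 4.312 m
P_cr = π²EI / L_e² = π² × 72.6×10⁹ × 9.020×10^-6 / 4.312² = 3.476×10^5 N

P_cr ≈ 348 kN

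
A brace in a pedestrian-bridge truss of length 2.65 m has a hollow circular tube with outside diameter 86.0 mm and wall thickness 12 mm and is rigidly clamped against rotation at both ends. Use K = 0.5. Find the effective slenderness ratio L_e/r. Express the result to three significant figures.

λ ≈ 50.0

Inner diameter d_i = 86.0 − 2×12 = 62.00 mm
I = π(d_o⁴ − d_i⁴)/64 = π(86.0⁴ − 62.00⁴)/64 = 1.960×10^6 mm⁴
A = 2.790×10^3 mm²;  r_min = √(I/A) = √(1.960×10^6/2.790×10^3) = 26.50 mm
L_e = K·L = 0.5 × 2.65 m = 1.325 m = 1325.0 mm
λ = L_e / r_min = 1325.0 / 26.50 = 50.0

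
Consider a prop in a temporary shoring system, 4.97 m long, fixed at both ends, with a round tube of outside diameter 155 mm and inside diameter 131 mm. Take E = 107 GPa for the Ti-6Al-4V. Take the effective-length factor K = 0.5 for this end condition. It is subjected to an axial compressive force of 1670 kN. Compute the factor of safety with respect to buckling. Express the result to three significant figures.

d_o = 155 mm, d_i = 131 mm
I = π(d_o⁴ − d_i⁴)/64 = π(155⁴ − 131.0⁴)/64 = 1.388×10^7 mm⁴
I = 1.388×10^7 mm⁴ = 1.388×10^-5 m⁴
Effective length L_e = K·L = 0.5 × 4.97 = 2.485 m
P_cr = π²EI / L_e² = π² × 107×10⁹ × 1.388×10^-5 / 2.485² = 2.373×10^6 N
Factor of safety n = P_cr / P = 2373.2 / 1670 = 1.42

n ≈ 1.42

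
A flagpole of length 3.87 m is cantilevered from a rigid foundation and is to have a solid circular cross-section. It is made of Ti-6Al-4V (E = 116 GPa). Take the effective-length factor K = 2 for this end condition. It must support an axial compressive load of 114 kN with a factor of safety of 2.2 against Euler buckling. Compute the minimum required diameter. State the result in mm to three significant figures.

Required P_cr = n·P = 2.2 × 114 = 250.8 kN
L_e = K·L = 2 × 3.87 = 7.740 m
Required I = P_cr·L_e²/(π²E) = 2.508×10^5 × 7.740² / (π² × 1.16×10^11) = 1.312×10^-5 m⁴
I_req = 1.312×10^7 mm⁴
Solid circle: I = πd⁴/64  ⇒  d = (64I/π)^(1/4) = (64×1.312×10^7/π)^(1/4) = 128 mm

d ≈ 128 mm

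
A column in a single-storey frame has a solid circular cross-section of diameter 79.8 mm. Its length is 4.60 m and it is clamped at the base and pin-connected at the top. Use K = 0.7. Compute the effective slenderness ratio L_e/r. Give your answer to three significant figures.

λ ≈ 161

For a solid circle r = d/4 = 79.8/4 = 19.95 mm
L_e = K·L = 0.7 × 4.60 m = 3.220 m = 3220.0 mm
λ = L_e / r_min = 3220.0 / 19.95 = 161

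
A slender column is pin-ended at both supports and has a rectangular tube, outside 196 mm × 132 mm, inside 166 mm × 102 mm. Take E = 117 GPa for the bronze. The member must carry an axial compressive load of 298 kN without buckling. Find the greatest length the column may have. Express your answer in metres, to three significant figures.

L_max ≈ 9.42 m

Weak-axis I_min = (h_o·b_o³ − h_i·b_i³)/12 with b_o = 132, b_i = 102.0 mm (shorter outer/inner sides).
I_min = (196×132³ − 166.0×102.0³)/12 = 2.289×10^7 mm⁴
I = 2.289×10^-5 m⁴
At the buckling limit P_cr = P = 2.980×10^5 N
From P_cr = π²EI/(K·L)²:  L = (1/K)·√(π²EI/P_cr) = (1/1)·√(π²×1.17×10^11×2.289×10^-5/2.980×10^5)
L = 9.42 m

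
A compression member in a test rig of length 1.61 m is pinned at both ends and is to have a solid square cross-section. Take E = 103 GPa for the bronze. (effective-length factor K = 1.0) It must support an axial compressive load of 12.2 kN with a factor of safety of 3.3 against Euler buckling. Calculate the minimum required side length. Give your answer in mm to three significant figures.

Required P_cr = n·P = 3.3 × 12.2 = 40.26 kN
L_e = K·L = 1 × 1.61 = 1.610 m
Required I = P_cr·L_e²/(π²E) = 4.026×10^4 × 1.610² / (π² × 1.03×10^11) = 1.027×10^-7 m⁴
I_req = 1.027×10^5 mm⁴
Solid square: I = a⁴/12  ⇒  a = (12I)^(1/4) = (12×1.027×10^5)^(1/4) = 33.3 mm

a ≈ 33.3 mm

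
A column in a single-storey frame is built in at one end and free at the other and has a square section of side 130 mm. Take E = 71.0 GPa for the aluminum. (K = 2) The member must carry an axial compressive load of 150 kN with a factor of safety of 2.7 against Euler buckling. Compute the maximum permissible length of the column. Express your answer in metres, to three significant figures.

L_max ≈ 3.21 m

I = a⁴/12 = 130⁴/12 = 2.380×10^7 mm⁴
I = 2.380×10^-5 m⁴
Required critical load P_cr = n·P = 2.7 × 150 = 405.0 kN = 4.050×10^5 N
From P_cr = π²EI/(K·L)²:  L = (1/K)·√(π²EI/P_cr) = (1/2)·√(π²×7.10×10^10×2.380×10^-5/4.050×10^5)
L = 3.21 m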